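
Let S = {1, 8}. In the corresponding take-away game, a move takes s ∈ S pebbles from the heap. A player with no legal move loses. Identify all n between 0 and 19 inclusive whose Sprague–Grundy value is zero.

n :  0  1  2  3  4  5  6  7  8  9 10 11 12 13 14 15 16 17 18 19
G :  0  1  0  1  0  1  0  1  2  0  1  0  1  0  1  0  1  2  0  1
P-positions are exactly the n with G(n) = 0.

0, 2, 4, 6, 9, 11, 13, 15, 18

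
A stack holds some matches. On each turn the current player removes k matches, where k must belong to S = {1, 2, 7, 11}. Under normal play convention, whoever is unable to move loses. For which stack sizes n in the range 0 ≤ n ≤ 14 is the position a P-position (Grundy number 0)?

0, 3, 6, 9, 12

G(0) = 0
G(1) = mex{0} = 1
G(2) = mex{1,0} = 2
G(3) = mex{2,1} = 0
G(4) = mex{0,2} = 1
G(5) = mex{1,0} = 2
G(6) = mex{2,1} = 0
G(7) = mex{0,2,0} = 1
G(8) = mex{1,0,1} = 2
G(9) = mex{2,1,2} = 0
G(10) = mex{0,2,0} = 1
G(11) = mex{1,0,1,0} = 2
G(12) = mex{2,1,2,1} = 0
G(13) = mex{0,2,0,2} = 1
G(14) = mex{1,0,1,0} = 2
P-positions are exactly the n with G(n) = 0.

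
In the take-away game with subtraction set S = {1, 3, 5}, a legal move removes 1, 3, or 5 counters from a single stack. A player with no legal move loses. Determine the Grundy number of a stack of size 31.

1

G(0) = 0
G(1) = mex{0} = 1
G(2) = mex{1} = 0
G(3) = mex{0,0} = 1
G(4) = mex{1,1} = 0
G(5) = mex{0,0,0} = 1
G(6) = mex{1,1,1} = 0
G(7) = mex{0,0,0} = 1
G(8) = mex{1,1,1} = 0
G(9) = mex{0,0,0} = 1
G(10) = mex{1,1,1} = 0
G(11) = mex{0,0,0} = 1
G(12) = mex{1,1,1} = 0
G(13) = mex{0,0,0} = 1
G(14) = mex{1,1,1} = 0
G(15) = mex{0,0,0} = 1
G(16) = mex{1,1,1} = 0
G(17) = mex{0,0,0} = 1
G(18) = mex{1,1,1} = 0
G(19) = mex{0,0,0} = 1
G(20) = mex{1,1,1} = 0
G(21) = mex{0,0,0} = 1
G(22) = mex{1,1,1} = 0
G(23) = mex{0,0,0} = 1
G(24) = mex{1,1,1} = 0
G(25) = mex{0,0,0} = 1
G(26) = mex{1,1,1} = 0
G(27) = mex{0,0,0} = 1
G(28) = mex{1,1,1} = 0
G(29) = mex{0,0,0} = 1
G(30) = mex{1,1,1} = 0
G(31) = mex{0,0,0} = 1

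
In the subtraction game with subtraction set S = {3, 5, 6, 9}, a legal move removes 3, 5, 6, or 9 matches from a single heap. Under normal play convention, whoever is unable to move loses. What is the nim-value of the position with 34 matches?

G(0) = 0
G(1) = mex{} = 0
G(2) = mex{} = 0
G(3) = mex{0} = 1
G(4) = mex{0} = 1
G(5) = mex{0,0} = 1
G(6) = mex{1,0,0} = 2
G(7) = mex{1,0,0} = 2
G(8) = mex{1,1,0} = 2
G(9) = mex{2,1,1,0} = 3
G(10) = mex{2,1,1,0} = 3
G(11) = mex{2,2,1,0} = 3
G(12) = mex{3,2,2,1} = 0
G(13) = mex{3,2,2,1} = 0
G(14) = mex{3,3,2,1} = 0
G(15) = mex{0,3,3,2} = 1
G(16) = mex{0,3,3,2} = 1
G(17) = mex{0,0,3,2} = 1
G(18) = mex{1,0,0,3} = 2
G(19) = mex{1,0,0,3} = 2
G(20) = mex{1,1,0,3} = 2
G(21) = mex{2,1,1,0} = 3
G(22) = mex{2,1,1,0} = 3
G(23) = mex{2,2,1,0} = 3
G(24) = mex{3,2,2,1} = 0
G(25) = mex{3,2,2,1} = 0
G(26) = mex{3,3,2,1} = 0
G(27) = mex{0,3,3,2} = 1
G(28) = mex{0,3,3,2} = 1
G(29) = mex{0,0,3,2} = 1
G(30) = mex{1,0,0,3} = 2
G(31) = mex{1,0,0,3} = 2
G(32) = mex{1,1,0,3} = 2
G(33) = mex{2,1,1,0} = 3
G(34) = mex{2,1,1,0} = 3

3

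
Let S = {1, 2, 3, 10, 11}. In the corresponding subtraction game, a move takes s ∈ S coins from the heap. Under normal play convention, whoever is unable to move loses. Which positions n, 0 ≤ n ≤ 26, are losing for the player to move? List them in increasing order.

n :  0  1  2  3  4  5  6  7  8  9 10 11 12 13 14 15 16 17 18 19 20 21 22 23 24 25 26
G :  0  1  2  3  0  1  2  3  0  1  2  3  0  1  2  3  0  1  2  3  0  1  2  3  0  1  2
P-positions are exactly the n with G(n) = 0.

0, 4, 8, 12, 16, 20, 24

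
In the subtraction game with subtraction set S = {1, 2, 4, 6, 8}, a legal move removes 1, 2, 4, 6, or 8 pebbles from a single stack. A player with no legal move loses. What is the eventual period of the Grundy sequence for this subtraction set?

10

n :  0  1  2  3  4  5  6  7  8  9 10 11 12 13 14 15 16 17 18 19 20 21
G :  0  1  2  0  1  2  3  4  5  3  0  1  2  0  1  2  3  4  5  3  0  1
G(n+10) = G(n) holds for n = 0,…,7 (a full window of length max(S) = 8), so the sequence is purely periodic with period 10.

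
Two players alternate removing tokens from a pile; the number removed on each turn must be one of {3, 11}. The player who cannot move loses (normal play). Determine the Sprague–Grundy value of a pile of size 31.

n :  0  1  2  3  4  5  6  7  8  9 10 11 12 13 14 15 16 17 18 19 20 21 22 23 24 25 26 27 28 29 30 31
G :  0  0  0  1  1  1  0  0  0  1  1  1  2  2  0  0  0  1  1  1  0  0  0  1  1  1  2  2  0  0  0  1

1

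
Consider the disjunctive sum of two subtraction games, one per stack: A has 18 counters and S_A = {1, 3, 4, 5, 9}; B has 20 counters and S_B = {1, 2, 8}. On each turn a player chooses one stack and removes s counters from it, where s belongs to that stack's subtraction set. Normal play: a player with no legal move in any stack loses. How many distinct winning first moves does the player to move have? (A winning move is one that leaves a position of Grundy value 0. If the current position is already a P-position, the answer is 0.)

Stack A, S = {1, 3, 4, 5, 9}:
G(0) = 0
G(1) = mex{0} = 1
G(2) = mex{1} = 0
G(3) = mex{0,0} = 1
G(4) = mex{1,1,0} = 2
G(5) = mex{2,0,1,0} = 3
G(6) = mex{3,1,0,1} = 2
G(7) = mex{2,2,1,0} = 3
G(8) = mex{3,3,2,1} = 0
G(9) = mex{0,2,3,2,0} = 1
G(10) = mex{1,3,2,3,1} = 0
G(11) = mex{0,0,3,2,0} = 1
G(12) = mex{1,1,0,3,1} = 2
G(13) = mex{2,0,1,0,2} = 3
G(14) = mex{3,1,0,1,3} = 2
G(15) = mex{2,2,1,0,2} = 3
G(16) = mex{3,3,2,1,3} = 0
G(17) = mex{0,2,3,2,0} = 1
G(18) = mex{1,3,2,3,1} = 0
G_A(18) = 0.
Stack B, S = {1, 2, 8}:
n :  0  1  2  3  4  5  6  7  8  9 10 11 12 13 14 15 16 17 18 19 20
G :  0  1  2  0  1  2  0  1  2  0  1  2  0  1  2  0  1  2  0  1  2
G_B(20) = 2.
Combined Grundy value = 0 ⊕ 2 = 2.
A winning move leaves total XOR = 0, i.e. changes one component's Grundy value g to g ⊕ X where X is the current total.
Stack A: need g' = 0⊕2 = 2. Options: 18−1→G=1, 18−3→G=3, 18−4→G=2, 18−5→G=3, 18−9→G=1. Hits: 1.
Stack B: need g' = 2⊕2 = 0. Options: 20−1→G=1, 20−2→G=0, 20−8→G=0. Hits: 2.

3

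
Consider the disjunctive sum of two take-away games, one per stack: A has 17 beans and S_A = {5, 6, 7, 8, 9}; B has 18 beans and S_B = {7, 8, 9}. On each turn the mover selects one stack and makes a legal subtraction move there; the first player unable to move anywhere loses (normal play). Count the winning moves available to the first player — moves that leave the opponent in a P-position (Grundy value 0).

Stack A, S = {5, 6, 7, 8, 9}:
G(0) = 0
G(1) = mex{} = 0
G(2) = mex{} = 0
G(3) = mex{} = 0
G(4) = mex{} = 0
G(5) = mex{0} = 1
G(6) = mex{0,0} = 1
G(7) = mex{0,0,0} = 1
G(8) = mex{0,0,0,0} = 1
G(9) = mex{0,0,0,0,0} = 1
G(10) = mex{1,0,0,0,0} = 2
G(11) = mex{1,1,0,0,0} = 2
G(12) = mex{1,1,1,0,0} = 2
G(13) = mex{1,1,1,1,0} = 2
G(14) = mex{1,1,1,1,1} = 0
G(15) = mex{2,1,1,1,1} = 0
G(16) = mex{2,2,1,1,1} = 0
G(17) = mex{2,2,2,1,1} = 0
G_A(17) = 0.
Stack B, S = {7, 8, 9}:
n :  0  1  2  3  4  5  6  7  8  9 10 11 12 13 14 15 16 17 18
G :  0  0  0  0  0  0  0  1  1  1  1  1  1  1  2  2  0  0  0
G_B(18) = 0.
Combined Grundy value = 0 ⊕ 0 = 0.
A winning move leaves total XOR = 0, i.e. changes one component's Grundy value g to g ⊕ X where X is the current total.
Stack A: target g' = 0⊕0 = 0, but every legal move changes the Grundy value (mex property), so 0 moves.
Stack B: target g' = 0⊕0 = 0, but every legal move changes the Grundy value (mex property), so 0 moves.

0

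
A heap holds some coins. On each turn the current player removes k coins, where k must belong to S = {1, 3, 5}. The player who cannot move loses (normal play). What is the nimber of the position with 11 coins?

1

G(0) = 0
G(1) = mex{0} = 1
G(2) = mex{1} = 0
G(3) = mex{0,0} = 1
G(4) = mex{1,1} = 0
G(5) = mex{0,0,0} = 1
G(6) = mex{1,1,1} = 0
G(7) = mex{0,0,0} = 1
G(8) = mex{1,1,1} = 0
G(9) = mex{0,0,0} = 1
G(10) = mex{1,1,1} = 0
G(11) = mex{0,0,0} = 1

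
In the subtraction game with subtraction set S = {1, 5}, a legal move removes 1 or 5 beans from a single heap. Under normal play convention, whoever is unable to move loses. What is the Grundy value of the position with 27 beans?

n :  0  1  2  3  4  5  6  7  8  9 10 11 12 13 14 15 16 17 18 19 20 21 22 23 24 25 26 27
G :  0  1  0  1  0  1  0  1  0  1  0  1  0  1  0  1  0  1  0  1  0  1  0  1  0  1  0  1

1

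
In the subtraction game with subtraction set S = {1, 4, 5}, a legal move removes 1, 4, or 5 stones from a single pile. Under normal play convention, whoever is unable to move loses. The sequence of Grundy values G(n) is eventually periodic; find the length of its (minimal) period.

G(0) = 0
G(1) = mex{0} = 1
G(2) = mex{1} = 0
G(3) = mex{0} = 1
G(4) = mex{1,0} = 2
G(5) = mex{2,1,0} = 3
G(6) = mex{3,0,1} = 2
G(7) = mex{2,1,0} = 3
G(8) = mex{3,2,1} = 0
G(9) = mex{0,3,2} = 1
G(10) = mex{1,2,3} = 0
G(11) = mex{0,3,2} = 1
G(12) = mex{1,0,3} = 2
G(13) = mex{2,1,0} = 3
G(14) = mex{3,0,1} = 2
G(15) = mex{2,1,0} = 3
G(16) = mex{3,2,1} = 0
G(17) = mex{0,3,2} = 1
G(n+8) = G(n) holds for n = 0,…,4 (a full window of length max(S) = 5), so the sequence is purely periodic with period 8.

8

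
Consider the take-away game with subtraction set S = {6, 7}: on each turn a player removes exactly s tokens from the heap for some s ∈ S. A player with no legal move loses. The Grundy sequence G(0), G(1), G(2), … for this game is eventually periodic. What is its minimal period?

13

n :  0  1  2  3  4  5  6  7  8  9 10 11 12 13 14 15 16 17 18 19 20 21 22 23 24 25 26 27
G :  0  0  0  0  0  0  1  1  1  1  1  1  2  0  0  0  0  0  0  1  1  1  1  1  1  2  0  0
G(n+13) = G(n) holds for n = 0,…,6 (a full window of length max(S) = 7), so the sequence is purely periodic with period 13.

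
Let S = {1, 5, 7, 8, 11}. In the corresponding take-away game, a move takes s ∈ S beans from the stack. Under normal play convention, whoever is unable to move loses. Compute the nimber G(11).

3

G(0) = 0
G(1) = mex{0} = 1
G(2) = mex{1} = 0
G(3) = mex{0} = 1
G(4) = mex{1} = 0
G(5) = mex{0,0} = 1
G(6) = mex{1,1} = 0
G(7) = mex{0,0,0} = 1
G(8) = mex{1,1,1,0} = 2
G(9) = mex{2,0,0,1} = 3
G(10) = mex{3,1,1,0} = 2
G(11) = mex{2,0,0,1,0} = 3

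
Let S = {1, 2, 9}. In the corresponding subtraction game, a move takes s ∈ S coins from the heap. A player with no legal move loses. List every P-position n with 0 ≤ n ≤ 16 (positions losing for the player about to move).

n :  0  1  2  3  4  5  6  7  8  9 10 11 12 13 14 15 16
G :  0  1  2  0  1  2  0  1  2  3  0  1  2  0  1  2  0
P-positions are exactly the n with G(n) = 0.

0, 3, 6, 10, 13, 16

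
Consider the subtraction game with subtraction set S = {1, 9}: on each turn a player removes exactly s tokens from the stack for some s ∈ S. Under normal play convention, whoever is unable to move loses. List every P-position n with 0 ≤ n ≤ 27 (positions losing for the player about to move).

G(0) = 0
G(1) = mex{0} = 1
G(2) = mex{1} = 0
G(3) = mex{0} = 1
G(4) = mex{1} = 0
G(5) = mex{0} = 1
G(6) = mex{1} = 0
G(7) = mex{0} = 1
G(8) = mex{1} = 0
G(9) = mex{0,0} = 1
G(10) = mex{1,1} = 0
G(11) = mex{0,0} = 1
G(12) = mex{1,1} = 0
G(13) = mex{0,0} = 1
G(14) = mex{1,1} = 0
G(15) = mex{0,0} = 1
G(16) = mex{1,1} = 0
G(17) = mex{0,0} = 1
G(18) = mex{1,1} = 0
G(19) = mex{0,0} = 1
G(20) = mex{1,1} = 0
G(21) = mex{0,0} = 1
G(22) = mex{1,1} = 0
G(23) = mex{0,0} = 1
G(24) = mex{1,1} = 0
G(25) = mex{0,0} = 1
G(26) = mex{1,1} = 0
G(27) = mex{0,0} = 1
P-positions are exactly the n with G(n) = 0.

0, 2, 4, 6, 8, 10, 12, 14, 16, 18, 20, 22, 24, 26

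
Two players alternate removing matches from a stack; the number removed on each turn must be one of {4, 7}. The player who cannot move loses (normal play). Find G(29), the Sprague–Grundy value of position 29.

n :  0  1  2  3  4  5  6  7  8  9 10 11 12 13 14 15 16 17 18 19 20 21 22 23 24 25 26 27 28 29
G :  0  0  0  0  1  1  1  1  2  2  2  0  0  0  0  1  1  1  1  2  2  2  0  0  0  0  1  1  1  1

1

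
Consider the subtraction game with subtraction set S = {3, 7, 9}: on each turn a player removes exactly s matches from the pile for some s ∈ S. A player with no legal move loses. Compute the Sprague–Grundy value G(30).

G(0) = 0
G(1) = mex{} = 0
G(2) = mex{} = 0
G(3) = mex{0} = 1
G(4) = mex{0} = 1
G(5) = mex{0} = 1
G(6) = mex{1} = 0
G(7) = mex{1,0} = 2
G(8) = mex{1,0} = 2
G(9) = mex{0,0,0} = 1
G(10) = mex{2,1,0} = 3
G(11) = mex{2,1,0} = 3
G(12) = mex{1,1,1} = 0
G(13) = mex{3,0,1} = 2
G(14) = mex{3,2,1} = 0
G(15) = mex{0,2,0} = 1
G(16) = mex{2,1,2} = 0
G(17) = mex{0,3,2} = 1
G(18) = mex{1,3,1} = 0
G(19) = mex{0,0,3} = 1
G(20) = mex{1,2,3} = 0
G(21) = mex{0,0,0} = 1
G(22) = mex{1,1,2} = 0
G(23) = mex{0,0,0} = 1
G(24) = mex{1,1,1} = 0
G(25) = mex{0,0,0} = 1
G(26) = mex{1,1,1} = 0
G(27) = mex{0,0,0} = 1
G(28) = mex{1,1,1} = 0
G(29) = mex{0,0,0} = 1
G(30) = mex{1,1,1} = 0

0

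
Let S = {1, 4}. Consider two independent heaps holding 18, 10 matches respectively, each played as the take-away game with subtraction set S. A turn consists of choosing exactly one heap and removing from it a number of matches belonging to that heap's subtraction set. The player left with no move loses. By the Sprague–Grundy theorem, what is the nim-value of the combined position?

1

All heaps use S = {1, 4}:
G(0) = 0
G(1) = mex{0} = 1
G(2) = mex{1} = 0
G(3) = mex{0} = 1
G(4) = mex{1,0} = 2
G(5) = mex{2,1} = 0
G(6) = mex{0,0} = 1
G(7) = mex{1,1} = 0
G(8) = mex{0,2} = 1
G(9) = mex{1,0} = 2
G(10) = mex{2,1} = 0
G(11) = mex{0,0} = 1
G(12) = mex{1,1} = 0
G(13) = mex{0,2} = 1
G(14) = mex{1,0} = 2
G(15) = mex{2,1} = 0
G(16) = mex{0,0} = 1
G(17) = mex{1,1} = 0
G(18) = mex{0,2} = 1
Heap A: G(18) = 1.
Heap B: G(10) = 0.
Combined Grundy value = 1 ⊕ 0 = 1.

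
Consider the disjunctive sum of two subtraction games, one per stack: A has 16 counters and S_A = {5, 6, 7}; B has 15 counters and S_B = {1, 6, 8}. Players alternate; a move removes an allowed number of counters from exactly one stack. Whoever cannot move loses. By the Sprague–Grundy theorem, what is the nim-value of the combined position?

1

Stack A, S = {5, 6, 7}:
n :  0  1  2  3  4  5  6  7  8  9 10 11 12 13 14 15 16
G :  0  0  0  0  0  1  1  1  1  1  2  2  0  0  0  0  0
G_A(16) = 0.
Stack B, S = {1, 6, 8}:
G(0) = 0
G(1) = mex{0} = 1
G(2) = mex{1} = 0
G(3) = mex{0} = 1
G(4) = mex{1} = 0
G(5) = mex{0} = 1
G(6) = mex{1,0} = 2
G(7) = mex{2,1} = 0
G(8) = mex{0,0,0} = 1
G(9) = mex{1,1,1} = 0
G(10) = mex{0,0,0} = 1
G(11) = mex{1,1,1} = 0
G(12) = mex{0,2,0} = 1
G(13) = mex{1,0,1} = 2
G(14) = mex{2,1,2} = 0
G(15) = mex{0,0,0} = 1
G_B(15) = 1.
Combined Grundy value = 0 ⊕ 1 = 1.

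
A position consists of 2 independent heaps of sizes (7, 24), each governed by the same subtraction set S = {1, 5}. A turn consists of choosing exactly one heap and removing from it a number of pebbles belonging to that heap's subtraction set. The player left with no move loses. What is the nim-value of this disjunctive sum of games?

All heaps use S = {1, 5}:
n :  0  1  2  3  4  5  6  7  8  9 10 11 12 13 14 15 16 17 18 19 20 21 22 23 24
G :  0  1  0  1  0  1  0  1  0  1  0  1  0  1  0  1  0  1  0  1  0  1  0  1  0
Heap A: G(7) = 1.
Heap B: G(24) = 0.
Combined Grundy value = 1 ⊕ 0 = 1.

1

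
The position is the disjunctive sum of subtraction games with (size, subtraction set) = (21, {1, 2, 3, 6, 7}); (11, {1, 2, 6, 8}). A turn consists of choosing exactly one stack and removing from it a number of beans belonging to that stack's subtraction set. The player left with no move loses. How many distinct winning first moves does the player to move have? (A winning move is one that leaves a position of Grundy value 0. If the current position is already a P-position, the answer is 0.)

0

Stack A, S = {1, 2, 3, 6, 7}:
G(0) = 0
G(1) = mex{0} = 1
G(2) = mex{1,0} = 2
G(3) = mex{2,1,0} = 3
G(4) = mex{3,2,1} = 0
G(5) = mex{0,3,2} = 1
G(6) = mex{1,0,3,0} = 2
G(7) = mex{2,1,0,1,0} = 3
G(8) = mex{3,2,1,2,1} = 0
G(9) = mex{0,3,2,3,2} = 1
G(10) = mex{1,0,3,0,3} = 2
G(11) = mex{2,1,0,1,0} = 3
G(12) = mex{3,2,1,2,1} = 0
G(13) = mex{0,3,2,3,2} = 1
G(14) = mex{1,0,3,0,3} = 2
G(15) = mex{2,1,0,1,0} = 3
G(16) = mex{3,2,1,2,1} = 0
G(17) = mex{0,3,2,3,2} = 1
G(18) = mex{1,0,3,0,3} = 2
G(19) = mex{2,1,0,1,0} = 3
G(20) = mex{3,2,1,2,1} = 0
G(21) = mex{0,3,2,3,2} = 1
G_A(21) = 1.
Stack B, S = {1, 2, 6, 8}:
G(0) = 0
G(1) = mex{0} = 1
G(2) = mex{1,0} = 2
G(3) = mex{2,1} = 0
G(4) = mex{0,2} = 1
G(5) = mex{1,0} = 2
G(6) = mex{2,1,0} = 3
G(7) = mex{3,2,1} = 0
G(8) = mex{0,3,2,0} = 1
G(9) = mex{1,0,0,1} = 2
G(10) = mex{2,1,1,2} = 0
G(11) = mex{0,2,2,0} = 1
G_B(11) = 1.
Combined Grundy value = 1 ⊕ 1 = 0.
A winning move leaves total XOR = 0, i.e. changes one component's Grundy value g to g ⊕ X where X is the current total.
Stack A: target g' = 1⊕0 = 1, but every legal move changes the Grundy value (mex property), so 0 moves.
Stack B: target g' = 1⊕0 = 1, but every legal move changes the Grundy value (mex property), so 0 moves.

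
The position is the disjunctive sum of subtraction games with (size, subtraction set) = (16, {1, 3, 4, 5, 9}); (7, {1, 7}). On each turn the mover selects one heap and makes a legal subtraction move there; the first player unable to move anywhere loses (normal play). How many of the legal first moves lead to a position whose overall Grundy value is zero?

Heap A, S = {1, 3, 4, 5, 9}:
G(0) = 0
G(1) = mex{0} = 1
G(2) = mex{1} = 0
G(3) = mex{0,0} = 1
G(4) = mex{1,1,0} = 2
G(5) = mex{2,0,1,0} = 3
G(6) = mex{3,1,0,1} = 2
G(7) = mex{2,2,1,0} = 3
G(8) = mex{3,3,2,1} = 0
G(9) = mex{0,2,3,2,0} = 1
G(10) = mex{1,3,2,3,1} = 0
G(11) = mex{0,0,3,2,0} = 1
G(12) = mex{1,1,0,3,1} = 2
G(13) = mex{2,0,1,0,2} = 3
G(14) = mex{3,1,0,1,3} = 2
G(15) = mex{2,2,1,0,2} = 3
G(16) = mex{3,3,2,1,3} = 0
G_A(16) = 0.
Heap B, S = {1, 7}:
n : 0 1 2 3 4 5 6 7
G : 0 1 0 1 0 1 0 1
G_B(7) = 1.
Combined Grundy value = 0 ⊕ 1 = 1.
A winning move leaves total XOR = 0, i.e. changes one component's Grundy value g to g ⊕ X where X is the current total.
Heap A: need g' = 0⊕1 = 1. Options: 16−1→G=3, 16−3→G=3, 16−4→G=2, 16−5→G=1, 16−9→G=3. Hits: 1.
Heap B: need g' = 1⊕1 = 0. Options: 7−1→G=0, 7−7→G=0. Hits: 2.

3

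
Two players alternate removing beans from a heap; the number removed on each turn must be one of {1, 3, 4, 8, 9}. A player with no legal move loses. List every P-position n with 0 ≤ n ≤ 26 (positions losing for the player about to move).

0, 2, 7, 12, 14, 19, 24, 26

G(0) = 0
G(1) = mex{0} = 1
G(2) = mex{1} = 0
G(3) = mex{0,0} = 1
G(4) = mex{1,1,0} = 2
G(5) = mex{2,0,1} = 3
G(6) = mex{3,1,0} = 2
G(7) = mex{2,2,1} = 0
G(8) = mex{0,3,2,0} = 1
G(9) = mex{1,2,3,1,0} = 4
G(10) = mex{4,0,2,0,1} = 3
G(11) = mex{3,1,0,1,0} = 2
G(12) = mex{2,4,1,2,1} = 0
G(13) = mex{0,3,4,3,2} = 1
G(14) = mex{1,2,3,2,3} = 0
G(15) = mex{0,0,2,0,2} = 1
G(16) = mex{1,1,0,1,0} = 2
G(17) = mex{2,0,1,4,1} = 3
G(18) = mex{3,1,0,3,4} = 2
G(19) = mex{2,2,1,2,3} = 0
G(20) = mex{0,3,2,0,2} = 1
G(21) = mex{1,2,3,1,0} = 4
G(22) = mex{4,0,2,0,1} = 3
G(23) = mex{3,1,0,1,0} = 2
G(24) = mex{2,4,1,2,1} = 0
G(25) = mex{0,3,4,3,2} = 1
G(26) = mex{1,2,3,2,3} = 0
P-positions are exactly the n with G(n) = 0.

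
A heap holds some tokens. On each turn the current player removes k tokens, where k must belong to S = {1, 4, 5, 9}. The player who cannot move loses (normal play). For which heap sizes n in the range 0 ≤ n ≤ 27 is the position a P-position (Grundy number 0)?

0, 2, 8, 10, 16, 18, 24, 26

n :  0  1  2  3  4  5  6  7  8  9 10 11 12 13 14 15 16 17 18 19 20 21 22 23 24 25 26 27
G :  0  1  0  1  2  3  2  3  0  1  0  1  2  3  2  3  0  1  0  1  2  3  2  3  0  1  0  1
P-positions are exactly the n with G(n) = 0.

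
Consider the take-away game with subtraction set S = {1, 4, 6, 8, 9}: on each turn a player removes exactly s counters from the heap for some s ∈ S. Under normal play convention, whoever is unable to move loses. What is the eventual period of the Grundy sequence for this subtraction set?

n :  0  1  2  3  4  5  6  7  8  9 10 11 12 13 14 15 16 17 18 19 20 21 22 23 24 25 26 27 28 29 30 31 32 33 34 35
G :  0  1  0  1  2  0  1  0  1  2  3  2  0  1  2  3  2  0  1  0  1  2  0  1  0  1  2  3  2  0  1  2  3  2  0  1
G(n+17) = G(n) holds for n = 0,…,8 (a full window of length max(S) = 9), so the sequence is purely periodic with period 17.

17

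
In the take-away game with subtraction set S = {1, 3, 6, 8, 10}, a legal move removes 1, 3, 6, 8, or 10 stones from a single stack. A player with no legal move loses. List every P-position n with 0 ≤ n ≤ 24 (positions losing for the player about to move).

0, 2, 4, 9, 11, 13, 18, 20, 22

G(0) = 0
G(1) = mex{0} = 1
G(2) = mex{1} = 0
G(3) = mex{0,0} = 1
G(4) = mex{1,1} = 0
G(5) = mex{0,0} = 1
G(6) = mex{1,1,0} = 2
G(7) = mex{2,0,1} = 3
G(8) = mex{3,1,0,0} = 2
G(9) = mex{2,2,1,1} = 0
G(10) = mex{0,3,0,0,0} = 1
G(11) = mex{1,2,1,1,1} = 0
G(12) = mex{0,0,2,0,0} = 1
G(13) = mex{1,1,3,1,1} = 0
G(14) = mex{0,0,2,2,0} = 1
G(15) = mex{1,1,0,3,1} = 2
G(16) = mex{2,0,1,2,2} = 3
G(17) = mex{3,1,0,0,3} = 2
G(18) = mex{2,2,1,1,2} = 0
G(19) = mex{0,3,0,0,0} = 1
G(20) = mex{1,2,1,1,1} = 0
G(21) = mex{0,0,2,0,0} = 1
G(22) = mex{1,1,3,1,1} = 0
G(23) = mex{0,0,2,2,0} = 1
G(24) = mex{1,1,0,3,1} = 2
P-positions are exactly the n with G(n) = 0.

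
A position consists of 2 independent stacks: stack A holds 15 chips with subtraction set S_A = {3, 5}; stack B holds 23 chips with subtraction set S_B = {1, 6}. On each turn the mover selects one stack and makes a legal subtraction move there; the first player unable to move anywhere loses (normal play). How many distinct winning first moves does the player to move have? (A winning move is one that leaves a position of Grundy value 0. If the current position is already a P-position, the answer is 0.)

Stack A, S = {3, 5}:
n :  0  1  2  3  4  5  6  7  8  9 10 11 12 13 14 15
G :  0  0  0  1  1  1  2  2  0  0  0  1  1  1  2  2
G_A(15) = 2.
Stack B, S = {1, 6}:
n :  0  1  2  3  4  5  6  7  8  9 10 11 12 13 14 15 16 17 18 19 20 21 22 23
G :  0  1  0  1  0  1  2  0  1  0  1  0  1  2  0  1  0  1  0  1  2  0  1  0
G_B(23) = 0.
Combined Grundy value = 2 ⊕ 0 = 2.
A winning move leaves total XOR = 0, i.e. changes one component's Grundy value g to g ⊕ X where X is the current total.
Stack A: need g' = 2⊕2 = 0. Options: 15−3→G=1, 15−5→G=0. Hits: 1.
Stack B: need g' = 0⊕2 = 2. Options: 23−1→G=1, 23−6→G=1. Hits: 0.

1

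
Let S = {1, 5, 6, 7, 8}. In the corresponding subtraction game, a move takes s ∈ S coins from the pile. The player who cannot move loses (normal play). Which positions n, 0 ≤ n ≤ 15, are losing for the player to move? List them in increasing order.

n :  0  1  2  3  4  5  6  7  8  9 10 11 12 13 14 15
G :  0  1  0  1  0  1  2  3  2  3  2  3  4  0  1  0
P-positions are exactly the n with G(n) = 0.

0, 2, 4, 13, 15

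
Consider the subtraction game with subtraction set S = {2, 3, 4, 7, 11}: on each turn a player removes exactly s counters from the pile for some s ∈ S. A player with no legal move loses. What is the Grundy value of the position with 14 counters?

n :  0  1  2  3  4  5  6  7  8  9 10 11 12 13 14
G :  0  0  1  1  2  2  0  3  1  4  2  5  3  3  0

0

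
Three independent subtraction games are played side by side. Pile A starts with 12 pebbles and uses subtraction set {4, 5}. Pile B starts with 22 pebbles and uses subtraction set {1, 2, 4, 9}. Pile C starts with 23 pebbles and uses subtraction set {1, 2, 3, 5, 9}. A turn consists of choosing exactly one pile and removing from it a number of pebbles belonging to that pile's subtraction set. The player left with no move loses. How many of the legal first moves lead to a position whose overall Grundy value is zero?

2

Pile A, S = {4, 5}:
n :  0  1  2  3  4  5  6  7  8  9 10 11 12
G :  0  0  0  0  1  1  1  1  2  0  0  0  0
G_A(12) = 0.
Pile B, S = {1, 2, 4, 9}:
n :  0  1  2  3  4  5  6  7  8  9 10 11 12 13 14 15 16 17 18 19 20 21 22
G :  0  1  2  0  1  2  0  1  2  3  4  0  1  2  0  1  2  0  1  2  3  4  0
G_B(22) = 0.
Pile C, S = {1, 2, 3, 5, 9}:
G(0) = 0
G(1) = mex{0} = 1
G(2) = mex{1,0} = 2
G(3) = mex{2,1,0} = 3
G(4) = mex{3,2,1} = 0
G(5) = mex{0,3,2,0} = 1
G(6) = mex{1,0,3,1} = 2
G(7) = mex{2,1,0,2} = 3
G(8) = mex{3,2,1,3} = 0
G(9) = mex{0,3,2,0,0} = 1
G(10) = mex{1,0,3,1,1} = 2
G(11) = mex{2,1,0,2,2} = 3
G(12) = mex{3,2,1,3,3} = 0
G(13) = mex{0,3,2,0,0} = 1
G(14) = mex{1,0,3,1,1} = 2
G(15) = mex{2,1,0,2,2} = 3
G(16) = mex{3,2,1,3,3} = 0
G(17) = mex{0,3,2,0,0} = 1
G(18) = mex{1,0,3,1,1} = 2
G(19) = mex{2,1,0,2,2} = 3
G(20) = mex{3,2,1,3,3} = 0
G(21) = mex{0,3,2,0,0} = 1
G(22) = mex{1,0,3,1,1} = 2
G(23) = mex{2,1,0,2,2} = 3
G_C(23) = 3.
Combined Grundy value = 0 ⊕ 0 ⊕ 3 = 3.
A winning move leaves total XOR = 0, i.e. changes one component's Grundy value g to g ⊕ X where X is the current total.
Pile A: need g' = 0⊕3 = 3. Options: 12−4→G=2, 12−5→G=1. Hits: 0.
Pile B: need g' = 0⊕3 = 3. Options: 22−1→G=4, 22−2→G=3, 22−4→G=1, 22−9→G=2. Hits: 1.
Pile C: need g' = 3⊕3 = 0. Options: 23−1→G=2, 23−2→G=1, 23−3→G=0, 23−5→G=2, 23−9→G=2. Hits: 1.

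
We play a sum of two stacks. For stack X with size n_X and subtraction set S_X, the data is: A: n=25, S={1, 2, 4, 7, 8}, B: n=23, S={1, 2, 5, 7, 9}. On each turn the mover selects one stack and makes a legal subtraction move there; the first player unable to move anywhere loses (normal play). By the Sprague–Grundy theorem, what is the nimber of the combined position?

2

Stack A, S = {1, 2, 4, 7, 8}:
G(0) = 0
G(1) = mex{0} = 1
G(2) = mex{1,0} = 2
G(3) = mex{2,1} = 0
G(4) = mex{0,2,0} = 1
G(5) = mex{1,0,1} = 2
G(6) = mex{2,1,2} = 0
G(7) = mex{0,2,0,0} = 1
G(8) = mex{1,0,1,1,0} = 2
G(9) = mex{2,1,2,2,1} = 0
G(10) = mex{0,2,0,0,2} = 1
G(11) = mex{1,0,1,1,0} = 2
G(12) = mex{2,1,2,2,1} = 0
G(13) = mex{0,2,0,0,2} = 1
G(14) = mex{1,0,1,1,0} = 2
G(15) = mex{2,1,2,2,1} = 0
G(16) = mex{0,2,0,0,2} = 1
G(17) = mex{1,0,1,1,0} = 2
G(18) = mex{2,1,2,2,1} = 0
G(19) = mex{0,2,0,0,2} = 1
G(20) = mex{1,0,1,1,0} = 2
G(21) = mex{2,1,2,2,1} = 0
G(22) = mex{0,2,0,0,2} = 1
G(23) = mex{1,0,1,1,0} = 2
G(24) = mex{2,1,2,2,1} = 0
G(25) = mex{0,2,0,0,2} = 1
G_A(25) = 1.
Stack B, S = {1, 2, 5, 7, 9}:
G(0) = 0
G(1) = mex{0} = 1
G(2) = mex{1,0} = 2
G(3) = mex{2,1} = 0
G(4) = mex{0,2} = 1
G(5) = mex{1,0,0} = 2
G(6) = mex{2,1,1} = 0
G(7) = mex{0,2,2,0} = 1
G(8) = mex{1,0,0,1} = 2
G(9) = mex{2,1,1,2,0} = 3
G(10) = mex{3,2,2,0,1} = 4
G(11) = mex{4,3,0,1,2} = 5
G(12) = mex{5,4,1,2,0} = 3
G(13) = mex{3,5,2,0,1} = 4
G(14) = mex{4,3,3,1,2} = 0
G(15) = mex{0,4,4,2,0} = 1
G(16) = mex{1,0,5,3,1} = 2
G(17) = mex{2,1,3,4,2} = 0
G(18) = mex{0,2,4,5,3} = 1
G(19) = mex{1,0,0,3,4} = 2
G(20) = mex{2,1,1,4,5} = 0
G(21) = mex{0,2,2,0,3} = 1
G(22) = mex{1,0,0,1,4} = 2
G(23) = mex{2,1,1,2,0} = 3
G_B(23) = 3.
Combined Grundy value = 1 ⊕ 3 = 2.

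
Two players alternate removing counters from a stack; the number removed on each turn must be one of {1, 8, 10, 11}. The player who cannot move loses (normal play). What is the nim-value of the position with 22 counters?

n :  0  1  2  3  4  5  6  7  8  9 10 11 12 13 14 15 16 17 18 19 20 21 22
G :  0  1  0  1  0  1  0  1  2  0  1  2  3  2  3  2  3  2  0  1  2  0  1

1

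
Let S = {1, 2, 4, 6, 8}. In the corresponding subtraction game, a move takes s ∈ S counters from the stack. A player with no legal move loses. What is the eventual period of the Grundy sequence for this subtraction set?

G(0) = 0
G(1) = mex{0} = 1
G(2) = mex{1,0} = 2
G(3) = mex{2,1} = 0
G(4) = mex{0,2,0} = 1
G(5) = mex{1,0,1} = 2
G(6) = mex{2,1,2,0} = 3
G(7) = mex{3,2,0,1} = 4
G(8) = mex{4,3,1,2,0} = 5
G(9) = mex{5,4,2,0,1} = 3
G(10) = mex{3,5,3,1,2} = 0
G(11) = mex{0,3,4,2,0} = 1
G(12) = mex{1,0,5,3,1} = 2
G(13) = mex{2,1,3,4,2} = 0
G(14) = mex{0,2,0,5,3} = 1
G(15) = mex{1,0,1,3,4} = 2
G(16) = mex{2,1,2,0,5} = 3
G(17) = mex{3,2,0,1,3} = 4
G(18) = mex{4,3,1,2,0} = 5
G(19) = mex{5,4,2,0,1} = 3
G(20) = mex{3,5,3,1,2} = 0
G(21) = mex{0,3,4,2,0} = 1
G(n+10) = G(n) holds for n = 0,…,7 (a full window of length max(S) = 8), so the sequence is purely periodic with period 10.

10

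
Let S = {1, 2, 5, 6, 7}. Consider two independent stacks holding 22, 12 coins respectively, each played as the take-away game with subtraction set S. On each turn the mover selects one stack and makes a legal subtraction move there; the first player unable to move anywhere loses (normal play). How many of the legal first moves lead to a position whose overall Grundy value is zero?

All stacks use S = {1, 2, 5, 6, 7}:
G(0) = 0
G(1) = mex{0} = 1
G(2) = mex{1,0} = 2
G(3) = mex{2,1} = 0
G(4) = mex{0,2} = 1
G(5) = mex{1,0,0} = 2
G(6) = mex{2,1,1,0} = 3
G(7) = mex{3,2,2,1,0} = 4
G(8) = mex{4,3,0,2,1} = 5
G(9) = mex{5,4,1,0,2} = 3
G(10) = mex{3,5,2,1,0} = 4
G(11) = mex{4,3,3,2,1} = 0
G(12) = mex{0,4,4,3,2} = 1
G(13) = mex{1,0,5,4,3} = 2
G(14) = mex{2,1,3,5,4} = 0
G(15) = mex{0,2,4,3,5} = 1
G(16) = mex{1,0,0,4,3} = 2
G(17) = mex{2,1,1,0,4} = 3
G(18) = mex{3,2,2,1,0} = 4
G(19) = mex{4,3,0,2,1} = 5
G(20) = mex{5,4,1,0,2} = 3
G(21) = mex{3,5,2,1,0} = 4
G(22) = mex{4,3,3,2,1} = 0
Stack A: G(22) = 0.
Stack B: G(12) = 1.
Combined Grundy value = 0 ⊕ 1 = 1.
A winning move leaves total XOR = 0, i.e. changes one component's Grundy value g to g ⊕ X where X is the current total.
Stack A: need g' = 0⊕1 = 1. Options: 22−1→G=4, 22−2→G=3, 22−5→G=3, 22−6→G=2, 22−7→G=1. Hits: 1.
Stack B: need g' = 1⊕1 = 0. Options: 12−1→G=0, 12−2→G=4, 12−5→G=4, 12−6→G=3, 12−7→G=2. Hits: 1.

2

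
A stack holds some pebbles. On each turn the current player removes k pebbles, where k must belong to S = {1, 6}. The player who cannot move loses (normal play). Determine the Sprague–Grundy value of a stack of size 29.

1

G(0) = 0
G(1) = mex{0} = 1
G(2) = mex{1} = 0
G(3) = mex{0} = 1
G(4) = mex{1} = 0
G(5) = mex{0} = 1
G(6) = mex{1,0} = 2
G(7) = mex{2,1} = 0
G(8) = mex{0,0} = 1
G(9) = mex{1,1} = 0
G(10) = mex{0,0} = 1
G(11) = mex{1,1} = 0
G(12) = mex{0,2} = 1
G(13) = mex{1,0} = 2
G(14) = mex{2,1} = 0
G(15) = mex{0,0} = 1
G(16) = mex{1,1} = 0
G(17) = mex{0,0} = 1
G(18) = mex{1,1} = 0
G(19) = mex{0,2} = 1
G(20) = mex{1,0} = 2
G(21) = mex{2,1} = 0
G(22) = mex{0,0} = 1
G(23) = mex{1,1} = 0
G(24) = mex{0,0} = 1
G(25) = mex{1,1} = 0
G(26) = mex{0,2} = 1
G(27) = mex{1,0} = 2
G(28) = mex{2,1} = 0
G(29) = mex{0,0} = 1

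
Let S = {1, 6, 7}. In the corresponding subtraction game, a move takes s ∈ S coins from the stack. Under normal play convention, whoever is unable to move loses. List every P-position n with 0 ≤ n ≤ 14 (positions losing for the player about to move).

n :  0  1  2  3  4  5  6  7  8  9 10 11 12 13 14
G :  0  1  0  1  0  1  2  3  2  3  2  3  0  1  0
P-positions are exactly the n with G(n) = 0.

0, 2, 4, 12, 14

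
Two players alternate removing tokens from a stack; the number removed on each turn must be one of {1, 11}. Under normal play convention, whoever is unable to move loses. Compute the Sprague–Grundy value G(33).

1

G(0) = 0
G(1) = mex{0} = 1
G(2) = mex{1} = 0
G(3) = mex{0} = 1
G(4) = mex{1} = 0
G(5) = mex{0} = 1
G(6) = mex{1} = 0
G(7) = mex{0} = 1
G(8) = mex{1} = 0
G(9) = mex{0} = 1
G(10) = mex{1} = 0
G(11) = mex{0,0} = 1
G(12) = mex{1,1} = 0
G(13) = mex{0,0} = 1
G(14) = mex{1,1} = 0
G(15) = mex{0,0} = 1
G(16) = mex{1,1} = 0
G(17) = mex{0,0} = 1
G(18) = mex{1,1} = 0
G(19) = mex{0,0} = 1
G(20) = mex{1,1} = 0
G(21) = mex{0,0} = 1
G(22) = mex{1,1} = 0
G(23) = mex{0,0} = 1
G(24) = mex{1,1} = 0
G(25) = mex{0,0} = 1
G(26) = mex{1,1} = 0
G(27) = mex{0,0} = 1
G(28) = mex{1,1} = 0
G(29) = mex{0,0} = 1
G(30) = mex{1,1} = 0
G(31) = mex{0,0} = 1
G(32) = mex{1,1} = 0
G(33) = mex{0,0} = 1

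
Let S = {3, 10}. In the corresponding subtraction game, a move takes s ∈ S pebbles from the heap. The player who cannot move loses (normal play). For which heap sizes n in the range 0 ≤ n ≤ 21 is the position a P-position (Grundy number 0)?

n :  0  1  2  3  4  5  6  7  8  9 10 11 12 13 14 15 16 17 18 19 20 21
G :  0  0  0  1  1  1  0  0  0  1  1  1  2  0  0  0  1  1  1  0  0  0
P-positions are exactly the n with G(n) = 0.

0, 1, 2, 6, 7, 8, 13, 14, 15, 19, 20, 21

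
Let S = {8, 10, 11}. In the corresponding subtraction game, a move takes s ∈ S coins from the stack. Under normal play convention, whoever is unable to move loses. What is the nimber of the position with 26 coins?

G(0) = 0
G(1) = mex{} = 0
G(2) = mex{} = 0
G(3) = mex{} = 0
G(4) = mex{} = 0
G(5) = mex{} = 0
G(6) = mex{} = 0
G(7) = mex{} = 0
G(8) = mex{0} = 1
G(9) = mex{0} = 1
G(10) = mex{0,0} = 1
G(11) = mex{0,0,0} = 1
G(12) = mex{0,0,0} = 1
G(13) = mex{0,0,0} = 1
G(14) = mex{0,0,0} = 1
G(15) = mex{0,0,0} = 1
G(16) = mex{1,0,0} = 2
G(17) = mex{1,0,0} = 2
G(18) = mex{1,1,0} = 2
G(19) = mex{1,1,1} = 0
G(20) = mex{1,1,1} = 0
G(21) = mex{1,1,1} = 0
G(22) = mex{1,1,1} = 0
G(23) = mex{1,1,1} = 0
G(24) = mex{2,1,1} = 0
G(25) = mex{2,1,1} = 0
G(26) = mex{2,2,1} = 0

0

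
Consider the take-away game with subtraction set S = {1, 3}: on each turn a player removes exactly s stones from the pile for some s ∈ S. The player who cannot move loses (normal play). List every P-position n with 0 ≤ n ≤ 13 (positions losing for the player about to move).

n :  0  1  2  3  4  5  6  7  8  9 10 11 12 13
G :  0  1  0  1  0  1  0  1  0  1  0  1  0  1
P-positions are exactly the n with G(n) = 0.

0, 2, 4, 6, 8, 10, 12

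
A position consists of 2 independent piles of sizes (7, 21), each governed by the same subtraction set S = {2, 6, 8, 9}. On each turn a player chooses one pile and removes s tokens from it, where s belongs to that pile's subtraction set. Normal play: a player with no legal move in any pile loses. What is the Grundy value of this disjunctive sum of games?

All piles use S = {2, 6, 8, 9}:
n :  0  1  2  3  4  5  6  7  8  9 10 11 12 13 14 15 16 17 18 19 20 21
G :  0  0  1  1  0  0  1  1  2  2  3  3  2  2  3  0  0  1  1  0  0  1
Pile A: G(7) = 1.
Pile B: G(21) = 1.
Combined Grundy value = 1 ⊕ 1 = 0.

0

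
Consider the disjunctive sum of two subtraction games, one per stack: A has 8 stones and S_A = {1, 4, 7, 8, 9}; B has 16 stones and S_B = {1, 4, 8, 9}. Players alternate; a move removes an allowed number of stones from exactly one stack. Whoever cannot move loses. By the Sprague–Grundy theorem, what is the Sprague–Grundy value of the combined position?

Stack A, S = {1, 4, 7, 8, 9}:
n : 0 1 2 3 4 5 6 7 8
G : 0 1 0 1 2 0 1 2 3
G_A(8) = 3.
Stack B, S = {1, 4, 8, 9}:
G(0) = 0
G(1) = mex{0} = 1
G(2) = mex{1} = 0
G(3) = mex{0} = 1
G(4) = mex{1,0} = 2
G(5) = mex{2,1} = 0
G(6) = mex{0,0} = 1
G(7) = mex{1,1} = 0
G(8) = mex{0,2,0} = 1
G(9) = mex{1,0,1,0} = 2
G(10) = mex{2,1,0,1} = 3
G(11) = mex{3,0,1,0} = 2
G(12) = mex{2,1,2,1} = 0
G(13) = mex{0,2,0,2} = 1
G(14) = mex{1,3,1,0} = 2
G(15) = mex{2,2,0,1} = 3
G(16) = mex{3,0,1,0} = 2
G_B(16) = 2.
Combined Grundy value = 3 ⊕ 2 = 1.

1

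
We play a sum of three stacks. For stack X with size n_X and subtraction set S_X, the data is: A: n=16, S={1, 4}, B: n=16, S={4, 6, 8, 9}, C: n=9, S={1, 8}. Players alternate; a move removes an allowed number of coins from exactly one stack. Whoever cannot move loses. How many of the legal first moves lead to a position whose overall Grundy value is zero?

4

Stack A, S = {1, 4}:
n :  0  1  2  3  4  5  6  7  8  9 10 11 12 13 14 15 16
G :  0  1  0  1  2  0  1  0  1  2  0  1  0  1  2  0  1
G_A(16) = 1.
Stack B, S = {4, 6, 8, 9}:
G(0) = 0
G(1) = mex{} = 0
G(2) = mex{} = 0
G(3) = mex{} = 0
G(4) = mex{0} = 1
G(5) = mex{0} = 1
G(6) = mex{0,0} = 1
G(7) = mex{0,0} = 1
G(8) = mex{1,0,0} = 2
G(9) = mex{1,0,0,0} = 2
G(10) = mex{1,1,0,0} = 2
G(11) = mex{1,1,0,0} = 2
G(12) = mex{2,1,1,0} = 3
G(13) = mex{2,1,1,1} = 0
G(14) = mex{2,2,1,1} = 0
G(15) = mex{2,2,1,1} = 0
G(16) = mex{3,2,2,1} = 0
G_B(16) = 0.
Stack C, S = {1, 8}:
G(0) = 0
G(1) = mex{0} = 1
G(2) = mex{1} = 0
G(3) = mex{0} = 1
G(4) = mex{1} = 0
G(5) = mex{0} = 1
G(6) = mex{1} = 0
G(7) = mex{0} = 1
G(8) = mex{1,0} = 2
G(9) = mex{2,1} = 0
G_C(9) = 0.
Combined Grundy value = 1 ⊕ 0 ⊕ 0 = 1.
A winning move leaves total XOR = 0, i.e. changes one component's Grundy value g to g ⊕ X where X is the current total.
Stack A: need g' = 1⊕1 = 0. Options: 16−1→G=0, 16−4→G=0. Hits: 2.
Stack B: need g' = 0⊕1 = 1. Options: 16−4→G=3, 16−6→G=2, 16−8→G=2, 16−9→G=1. Hits: 1.
Stack C: need g' = 0⊕1 = 1. Options: 9−1→G=2, 9−8→G=1. Hits: 1.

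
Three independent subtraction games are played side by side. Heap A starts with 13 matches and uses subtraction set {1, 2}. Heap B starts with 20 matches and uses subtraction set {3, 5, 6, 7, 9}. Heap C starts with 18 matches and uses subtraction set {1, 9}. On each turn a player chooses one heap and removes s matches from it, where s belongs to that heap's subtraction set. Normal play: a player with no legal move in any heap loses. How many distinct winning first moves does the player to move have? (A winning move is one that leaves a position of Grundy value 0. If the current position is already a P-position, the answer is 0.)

3

Heap A, S = {1, 2}:
G(0) = 0
G(1) = mex{0} = 1
G(2) = mex{1,0} = 2
G(3) = mex{2,1} = 0
G(4) = mex{0,2} = 1
G(5) = mex{1,0} = 2
G(6) = mex{2,1} = 0
G(7) = mex{0,2} = 1
G(8) = mex{1,0} = 2
G(9) = mex{2,1} = 0
G(10) = mex{0,2} = 1
G(11) = mex{1,0} = 2
G(12) = mex{2,1} = 0
G(13) = mex{0,2} = 1
G_A(13) = 1.
Heap B, S = {3, 5, 6, 7, 9}:
G(0) = 0
G(1) = mex{} = 0
G(2) = mex{} = 0
G(3) = mex{0} = 1
G(4) = mex{0} = 1
G(5) = mex{0,0} = 1
G(6) = mex{1,0,0} = 2
G(7) = mex{1,0,0,0} = 2
G(8) = mex{1,1,0,0} = 2
G(9) = mex{2,1,1,0,0} = 3
G(10) = mex{2,1,1,1,0} = 3
G(11) = mex{2,2,1,1,0} = 3
G(12) = mex{3,2,2,1,1} = 0
G(13) = mex{3,2,2,2,1} = 0
G(14) = mex{3,3,2,2,1} = 0
G(15) = mex{0,3,3,2,2} = 1
G(16) = mex{0,3,3,3,2} = 1
G(17) = mex{0,0,3,3,2} = 1
G(18) = mex{1,0,0,3,3} = 2
G(19) = mex{1,0,0,0,3} = 2
G(20) = mex{1,1,0,0,3} = 2
G_B(20) = 2.
Heap C, S = {1, 9}:
n :  0  1  2  3  4  5  6  7  8  9 10 11 12 13 14 15 16 17 18
G :  0  1  0  1  0  1  0  1  0  1  0  1  0  1  0  1  0  1  0
G_C(18) = 0.
Combined Grundy value = 1 ⊕ 2 ⊕ 0 = 3.
A winning move leaves total XOR = 0, i.e. changes one component's Grundy value g to g ⊕ X where X is the current total.
Heap A: need g' = 1⊕3 = 2. Options: 13−1→G=0, 13−2→G=2. Hits: 1.
Heap B: need g' = 2⊕3 = 1. Options: 20−3→G=1, 20−5→G=1, 20−6→G=0, 20−7→G=0, 20−9→G=3. Hits: 2.
Heap C: need g' = 0⊕3 = 3. Options: 18−1→G=1, 18−9→G=1. Hits: 0.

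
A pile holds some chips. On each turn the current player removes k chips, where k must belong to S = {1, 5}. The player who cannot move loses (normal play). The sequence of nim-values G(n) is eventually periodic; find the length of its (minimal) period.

G(0) = 0
G(1) = mex{0} = 1
G(2) = mex{1} = 0
G(3) = mex{0} = 1
G(4) = mex{1} = 0
G(5) = mex{0,0} = 1
G(6) = mex{1,1} = 0
G(7) = mex{0,0} = 1
G(8) = mex{1,1} = 0
G(9) = mex{0,0} = 1
G(10) = mex{1,1} = 0
G(11) = mex{0,0} = 1
G(12) = mex{1,1} = 0
G(13) = mex{0,0} = 1
G(14) = mex{1,1} = 0
G(n+2) = G(n) holds for n = 0,…,4 (a full window of length max(S) = 5), so the sequence is purely periodic with period 2.

2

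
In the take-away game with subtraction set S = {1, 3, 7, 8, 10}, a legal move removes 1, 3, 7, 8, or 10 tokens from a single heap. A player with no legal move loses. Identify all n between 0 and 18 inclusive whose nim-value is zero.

0, 2, 4, 6, 15, 17

G(0) = 0
G(1) = mex{0} = 1
G(2) = mex{1} = 0
G(3) = mex{0,0} = 1
G(4) = mex{1,1} = 0
G(5) = mex{0,0} = 1
G(6) = mex{1,1} = 0
G(7) = mex{0,0,0} = 1
G(8) = mex{1,1,1,0} = 2
G(9) = mex{2,0,0,1} = 3
G(10) = mex{3,1,1,0,0} = 2
G(11) = mex{2,2,0,1,1} = 3
G(12) = mex{3,3,1,0,0} = 2
G(13) = mex{2,2,0,1,1} = 3
G(14) = mex{3,3,1,0,0} = 2
G(15) = mex{2,2,2,1,1} = 0
G(16) = mex{0,3,3,2,0} = 1
G(17) = mex{1,2,2,3,1} = 0
G(18) = mex{0,0,3,2,2} = 1
P-positions are exactly the n with G(n) = 0.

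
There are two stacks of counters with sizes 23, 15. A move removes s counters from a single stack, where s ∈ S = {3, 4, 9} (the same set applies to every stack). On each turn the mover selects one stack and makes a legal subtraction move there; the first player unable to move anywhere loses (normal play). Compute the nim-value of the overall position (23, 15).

All stacks use S = {3, 4, 9}:
n :  0  1  2  3  4  5  6  7  8  9 10 11 12 13 14 15 16 17 18 19 20 21 22 23
G :  0  0  0  1  1  1  2  0  0  3  1  1  2  0  0  0  1  1  1  2  0  0  3  1
Stack A: G(23) = 1.
Stack B: G(15) = 0.
Combined Grundy value = 1 ⊕ 0 = 1.

1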